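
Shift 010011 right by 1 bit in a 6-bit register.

Original: 010011 (decimal 19)
Shift right by 1 position
Drop the 1 low bit; fill with zero on the left
Result: 001001 (decimal 9)
Equivalent: 19 >> 1 = 19 ÷ 2^1 = 9



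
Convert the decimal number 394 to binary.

Using repeated division by 2:
394 ÷ 2 = 197 remainder 0
197 ÷ 2 = 98 remainder 1
98 ÷ 2 = 49 remainder 0
49 ÷ 2 = 24 remainder 1
24 ÷ 2 = 12 remainder 0
12 ÷ 2 = 6 remainder 0
6 ÷ 2 = 3 remainder 0
3 ÷ 2 = 1 remainder 1
1 ÷ 2 = 0 remainder 1
Reading remainders bottom to top: 110001010



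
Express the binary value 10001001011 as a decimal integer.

Sum of powers of 2 for each 1-bit:
2^0 + 2^1 + 2^3 + 2^6 + 2^10
= 1 + 2 + 8 + 64 + 1024
= 1099



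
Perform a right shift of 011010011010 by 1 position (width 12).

Original: 011010011010 (decimal 1690)
Shift right by 1 position
Drop the 1 low bit; fill with zero on the left
Result: 001101001101 (decimal 845)
Equivalent: 1690 >> 1 = 1690 ÷ 2^1 = 845



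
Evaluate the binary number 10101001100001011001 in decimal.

Sum of powers of 2 for each 1-bit:
2^0 + 2^3 + 2^4 + 2^6 + 2^11 + 2^12 + 2^15 + 2^17 + 2^19
= 1 + 8 + 16 + 64 + 2048 + 4096 + 32768 + 131072 + 524288
= 694361



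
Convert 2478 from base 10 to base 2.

Using repeated division by 2:
2478 ÷ 2 = 1239 remainder 0
1239 ÷ 2 = 619 remainder 1
619 ÷ 2 = 309 remainder 1
309 ÷ 2 = 154 remainder 1
154 ÷ 2 = 77 remainder 0
77 ÷ 2 = 38 remainder 1
38 ÷ 2 = 19 remainder 0
19 ÷ 2 = 9 remainder 1
9 ÷ 2 = 4 remainder 1
4 ÷ 2 = 2 remainder 0
2 ÷ 2 = 1 remainder 0
1 ÷ 2 = 0 remainder 1
Reading remainders bottom to top: 100110101110



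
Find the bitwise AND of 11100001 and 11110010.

AND: 1 only when both bits are 1
  11100001
& 11110010
----------
  11100000
Decimal: 225 & 242 = 224



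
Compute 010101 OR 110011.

OR: 1 when either bit is 1
  010101
| 110011
--------
  110111
Decimal: 21 | 51 = 55



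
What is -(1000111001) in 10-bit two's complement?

Original (sign bit 1, negative): 1000111001
Step 1 - Invert all bits: 0111000110
Step 2 - Add 1: 0111000111
Verification: 1000111001 + 0111000111 = 10000000000; discarding the end carry (carry out of the top bit) leaves the 10-bit value 0000000000, as required for x + (-x)



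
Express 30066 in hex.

Using repeated division by 16 (digits 10–15 are A–F):
30066 ÷ 16 = 1879 remainder 2
1879 ÷ 16 = 117 remainder 7
117 ÷ 16 = 7 remainder 5
7 ÷ 16 = 0 remainder 7
Reading remainders bottom to top: 7572



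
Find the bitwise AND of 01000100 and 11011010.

AND: 1 only when both bits are 1
  01000100
& 11011010
----------
  01000000
Decimal: 68 & 218 = 64



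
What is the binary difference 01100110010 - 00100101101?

Method 1 - Direct subtraction (column by column from the right: bit − bit − borrow-in; if negative, add 2 and borrow 1 from the next column):
borrow: 00000011010
        01100110010
-       00100101101
-------------------
        01000000101

Method 2 - Add two's complement:
Two's complement of 00100101101: invert → 11011010010, add 1 → 11011010011
  01100110010
+ 11011010011
-------------
 101000000101  (end carry out of the top bit = 1)
Discarding the end carry: 01000000101
Decimal check:
  01100110010 = 512 + 256 + 32 + 16 + 2 = 818
  00100101101 = 256 + 32 + 8 + 4 + 1 = 301
  818 - 301 = 517, and 01000000101 = 512 + 4 + 1 = 517 ✓



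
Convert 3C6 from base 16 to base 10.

Expand by place value (powers of 16):
Digit values: C = 12
3C6 = 3 × 16^2 + 12 × 16^1 + 6 × 16^0
= 3 × 256 + 12 × 16 + 6 × 1
= 768 + 192 + 6
= 966



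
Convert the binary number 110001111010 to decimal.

Sum of powers of 2 for each 1-bit:
2^1 + 2^3 + 2^4 + 2^5 + 2^6 + 2^10 + 2^11
= 2 + 8 + 16 + 32 + 64 + 1024 + 2048
= 3194



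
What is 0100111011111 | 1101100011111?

OR: 1 when either bit is 1
  0100111011111
| 1101100011111
---------------
  1101111011111
Decimal: 2527 | 6943 = 7135



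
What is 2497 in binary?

Using repeated division by 2:
2497 ÷ 2 = 1248 remainder 1
1248 ÷ 2 = 624 remainder 0
624 ÷ 2 = 312 remainder 0
312 ÷ 2 = 156 remainder 0
156 ÷ 2 = 78 remainder 0
78 ÷ 2 = 39 remainder 0
39 ÷ 2 = 19 remainder 1
19 ÷ 2 = 9 remainder 1
9 ÷ 2 = 4 remainder 1
4 ÷ 2 = 2 remainder 0
2 ÷ 2 = 1 remainder 0
1 ÷ 2 = 0 remainder 1
Reading remainders bottom to top: 100111000001



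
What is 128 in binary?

Using repeated division by 2:
128 ÷ 2 = 64 remainder 0
64 ÷ 2 = 32 remainder 0
32 ÷ 2 = 16 remainder 0
16 ÷ 2 = 8 remainder 0
8 ÷ 2 = 4 remainder 0
4 ÷ 2 = 2 remainder 0
2 ÷ 2 = 1 remainder 0
1 ÷ 2 = 0 remainder 1
Reading remainders bottom to top: 10000000



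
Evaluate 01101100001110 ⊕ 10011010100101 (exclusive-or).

XOR: 1 when bits differ
  01101100001110
^ 10011010100101
----------------
  11110110101011
Decimal: 6926 ^ 9893 = 15787



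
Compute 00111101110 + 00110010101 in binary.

Add column by column from the right: bit + bit + carry-in; write the sum mod 2, carry 1 when the sum is 2 or 3.
carry:  01111111000
        00111101110
+       00110010101
-------------------
       001110000011
(the carry out of the leftmost column, 0, becomes the leading bit)
Decimal check:
  00111101110 = 256 + 128 + 64 + 32 + 8 + 4 + 2 = 494
  00110010101 = 256 + 128 + 16 + 4 + 1 = 405
  494 + 405 = 899, and 001110000011 = 512 + 256 + 128 + 2 + 1 = 899 ✓



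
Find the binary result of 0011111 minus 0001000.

Method 1 - Direct subtraction (column by column from the right: bit − bit − borrow-in; if negative, add 2 and borrow 1 from the next column):
borrow: 0000000
        0011111
-       0001000
---------------
        0010111

Method 2 - Add two's complement:
Two's complement of 0001000: invert → 1110111, add 1 → 1111000
  0011111
+ 1111000
---------
 10010111  (end carry out of the top bit = 1)
Discarding the end carry: 0010111
Decimal check:
  0011111 = 16 + 8 + 4 + 2 + 1 = 31
  0001000 = 8
  31 - 8 = 23, and 0010111 = 16 + 4 + 2 + 1 = 23 ✓



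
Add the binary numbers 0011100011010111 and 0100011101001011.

Add column by column from the right: bit + bit + carry-in; write the sum mod 2, carry 1 when the sum is 2 or 3.
carry:  1111111110111110
        0011100011010111
+       0100011101001011
------------------------
       01000000000100010
(the carry out of the leftmost column, 0, becomes the leading bit)
Decimal check:
  0011100011010111 = 8192 + 4096 + 2048 + 128 + 64 + 16 + 4 + 2 + 1 = 14551
  0100011101001011 = 16384 + 1024 + 512 + 256 + 64 + 8 + 2 + 1 = 18251
  14551 + 18251 = 32802, and 01000000000100010 = 32768 + 32 + 2 = 32802 ✓



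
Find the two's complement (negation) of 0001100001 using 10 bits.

Original: 0001100001
Step 1 - Invert all bits: 1110011110
Step 2 - Add 1: 1110011111
Verification: 0001100001 + 1110011111 = 10000000000; discarding the end carry (carry out of the top bit) leaves the 10-bit value 0000000000, as required for x + (-x)



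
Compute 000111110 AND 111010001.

AND: 1 only when both bits are 1
  000111110
& 111010001
-----------
  000010000
Decimal: 62 & 465 = 16



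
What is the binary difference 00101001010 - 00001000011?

Method 1 - Direct subtraction (column by column from the right: bit − bit − borrow-in; if negative, add 2 and borrow 1 from the next column):
borrow: 00000001110
        00101001010
-       00001000011
-------------------
        00100000111

Method 2 - Add two's complement:
Two's complement of 00001000011: invert → 11110111100, add 1 → 11110111101
  00101001010
+ 11110111101
-------------
 100100000111  (end carry out of the top bit = 1)
Discarding the end carry: 00100000111
Decimal check:
  00101001010 = 256 + 64 + 8 + 2 = 330
  00001000011 = 64 + 2 + 1 = 67
  330 - 67 = 263, and 00100000111 = 256 + 4 + 2 + 1 = 263 ✓



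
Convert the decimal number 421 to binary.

Using repeated division by 2:
421 ÷ 2 = 210 remainder 1
210 ÷ 2 = 105 remainder 0
105 ÷ 2 = 52 remainder 1
52 ÷ 2 = 26 remainder 0
26 ÷ 2 = 13 remainder 0
13 ÷ 2 = 6 remainder 1
6 ÷ 2 = 3 remainder 0
3 ÷ 2 = 1 remainder 1
1 ÷ 2 = 0 remainder 1
Reading remainders bottom to top: 110100101



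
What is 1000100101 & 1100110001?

AND: 1 only when both bits are 1
  1000100101
& 1100110001
------------
  1000100001
Decimal: 549 & 817 = 545



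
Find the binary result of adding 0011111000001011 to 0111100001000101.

Add column by column from the right: bit + bit + carry-in; write the sum mod 2, carry 1 when the sum is 2 or 3.
carry:  1111000000011110
        0011111000001011
+       0111100001000101
------------------------
       01011011001010000
(the carry out of the leftmost column, 0, becomes the leading bit)
Decimal check:
  0011111000001011 = 8192 + 4096 + 2048 + 1024 + 512 + 8 + 2 + 1 = 15883
  0111100001000101 = 16384 + 8192 + 4096 + 2048 + 64 + 4 + 1 = 30789
  15883 + 30789 = 46672, and 01011011001010000 = 32768 + 8192 + 4096 + 1024 + 512 + 64 + 16 = 46672 ✓



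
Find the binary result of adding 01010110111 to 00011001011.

Add column by column from the right: bit + bit + carry-in; write the sum mod 2, carry 1 when the sum is 2 or 3.
carry:  00111111110
        01010110111
+       00011001011
-------------------
       001110000010
(the carry out of the leftmost column, 0, becomes the leading bit)
Decimal check:
  01010110111 = 512 + 128 + 32 + 16 + 4 + 2 + 1 = 695
  00011001011 = 128 + 64 + 8 + 2 + 1 = 203
  695 + 203 = 898, and 001110000010 = 512 + 256 + 128 + 2 = 898 ✓



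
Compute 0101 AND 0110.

AND: 1 only when both bits are 1
  0101
& 0110
------
  0100
Decimal: 5 & 6 = 4



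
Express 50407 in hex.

Using repeated division by 16 (digits 10–15 are A–F):
50407 ÷ 16 = 3150 remainder 7
3150 ÷ 16 = 196 remainder 14 (E)
196 ÷ 16 = 12 remainder 4
12 ÷ 16 = 0 remainder 12 (C)
Reading remainders bottom to top: C4E7



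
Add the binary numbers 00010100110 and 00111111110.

Add column by column from the right: bit + bit + carry-in; write the sum mod 2, carry 1 when the sum is 2 or 3.
carry:  01111111100
        00010100110
+       00111111110
-------------------
       001010100100
(the carry out of the leftmost column, 0, becomes the leading bit)
Decimal check:
  00010100110 = 128 + 32 + 4 + 2 = 166
  00111111110 = 256 + 128 + 64 + 32 + 16 + 8 + 4 + 2 = 510
  166 + 510 = 676, and 001010100100 = 512 + 128 + 32 + 4 = 676 ✓



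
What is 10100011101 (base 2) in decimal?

Sum of powers of 2 for each 1-bit:
2^0 + 2^2 + 2^3 + 2^4 + 2^8 + 2^10
= 1 + 4 + 8 + 16 + 256 + 1024
= 1309



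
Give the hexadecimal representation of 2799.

Using repeated division by 16 (digits 10–15 are A–F):
2799 ÷ 16 = 174 remainder 15 (F)
174 ÷ 16 = 10 remainder 14 (E)
10 ÷ 16 = 0 remainder 10 (A)
Reading remainders bottom to top: AEF



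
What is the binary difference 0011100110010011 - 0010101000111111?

Method 1 - Direct subtraction (column by column from the right: bit − bit − borrow-in; if negative, add 2 and borrow 1 from the next column):
borrow: 0001110011111000
        0011100110010011
-       0010101000111111
------------------------
        0000111101010100

Method 2 - Add two's complement:
Two's complement of 0010101000111111: invert → 1101010111000000, add 1 → 1101010111000001
  0011100110010011
+ 1101010111000001
------------------
 10000111101010100  (end carry out of the top bit = 1)
Discarding the end carry: 0000111101010100
Decimal check:
  0011100110010011 = 8192 + 4096 + 2048 + 256 + 128 + 16 + 2 + 1 = 14739
  0010101000111111 = 8192 + 2048 + 512 + 32 + 16 + 8 + 4 + 2 + 1 = 10815
  14739 - 10815 = 3924, and 0000111101010100 = 2048 + 1024 + 512 + 256 + 64 + 16 + 4 = 3924 ✓



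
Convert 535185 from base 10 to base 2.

Using repeated division by 2:
535185 ÷ 2 = 267592 remainder 1
267592 ÷ 2 = 133796 remainder 0
133796 ÷ 2 = 66898 remainder 0
66898 ÷ 2 = 33449 remainder 0
33449 ÷ 2 = 16724 remainder 1
16724 ÷ 2 = 8362 remainder 0
8362 ÷ 2 = 4181 remainder 0
4181 ÷ 2 = 2090 remainder 1
2090 ÷ 2 = 1045 remainder 0
1045 ÷ 2 = 522 remainder 1
522 ÷ 2 = 261 remainder 0
261 ÷ 2 = 130 remainder 1
130 ÷ 2 = 65 remainder 0
65 ÷ 2 = 32 remainder 1
32 ÷ 2 = 16 remainder 0
16 ÷ 2 = 8 remainder 0
8 ÷ 2 = 4 remainder 0
4 ÷ 2 = 2 remainder 0
2 ÷ 2 = 1 remainder 0
1 ÷ 2 = 0 remainder 1
Reading remainders bottom to top: 10000010101010010001



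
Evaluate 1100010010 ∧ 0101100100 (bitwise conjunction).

AND: 1 only when both bits are 1
  1100010010
& 0101100100
------------
  0100000000
Decimal: 786 & 356 = 256



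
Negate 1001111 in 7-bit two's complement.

Original (sign bit 1, negative): 1001111
Step 1 - Invert all bits: 0110000
Step 2 - Add 1: 0110001
Verification: 1001111 + 0110001 = 10000000; discarding the end carry (carry out of the top bit) leaves the 7-bit value 0000000, as required for x + (-x)



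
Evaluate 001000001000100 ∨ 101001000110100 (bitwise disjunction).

OR: 1 when either bit is 1
  001000001000100
| 101001000110100
-----------------
  101001001110100
Decimal: 4164 | 21044 = 21108



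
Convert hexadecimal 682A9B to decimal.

Expand by place value (powers of 16):
Digit values: A = 10, B = 11
682A9B = 6 × 16^5 + 8 × 16^4 + 2 × 16^3 + 10 × 16^2 + 9 × 16^1 + 11 × 16^0
= 6 × 1048576 + 8 × 65536 + 2 × 4096 + 10 × 256 + 9 × 16 + 11 × 1
= 6291456 + 524288 + 8192 + 2560 + 144 + 11
= 6826651



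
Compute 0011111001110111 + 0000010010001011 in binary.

Add column by column from the right: bit + bit + carry-in; write the sum mod 2, carry 1 when the sum is 2 or 3.
carry:  0111100111111110
        0011111001110111
+       0000010010001011
------------------------
       00100001100000010
(the carry out of the leftmost column, 0, becomes the leading bit)
Decimal check:
  0011111001110111 = 8192 + 4096 + 2048 + 1024 + 512 + 64 + 32 + 16 + 4 + 2 + 1 = 15991
  0000010010001011 = 1024 + 128 + 8 + 2 + 1 = 1163
  15991 + 1163 = 17154, and 00100001100000010 = 16384 + 512 + 256 + 2 = 17154 ✓



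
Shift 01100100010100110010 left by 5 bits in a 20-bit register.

Original: 01100100010100110010 (decimal 410930)
Shift left by 5 positions
Append 5 zeros on the right and drop the 5 high bits that overflow the 20-bit width
Result: 10001010011001000000 (decimal 566848)
Equivalent: 410930 << 5 = 410930 × 2^5 = 13149760, truncated to 20 bits = 566848



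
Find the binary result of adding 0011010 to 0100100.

Add column by column from the right: bit + bit + carry-in; write the sum mod 2, carry 1 when the sum is 2 or 3.
carry:  0000000
        0011010
+       0100100
---------------
       00111110
(the carry out of the leftmost column, 0, becomes the leading bit)
Decimal check:
  0011010 = 16 + 8 + 2 = 26
  0100100 = 32 + 4 = 36
  26 + 36 = 62, and 00111110 = 32 + 16 + 8 + 4 + 2 = 62 ✓



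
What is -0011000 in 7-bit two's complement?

Original: 0011000
Step 1 - Invert all bits: 1100111
Step 2 - Add 1: 1101000
Verification: 0011000 + 1101000 = 10000000; discarding the end carry (carry out of the top bit) leaves the 7-bit value 0000000, as required for x + (-x)



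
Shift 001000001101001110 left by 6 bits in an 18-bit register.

Original: 001000001101001110 (decimal 33614)
Shift left by 6 positions
Append 6 zeros on the right and drop the 6 high bits that overflow the 18-bit width
Result: 001101001110000000 (decimal 54144)
Equivalent: 33614 << 6 = 33614 × 2^6 = 2151296, truncated to 18 bits = 54144



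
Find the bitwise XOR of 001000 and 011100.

XOR: 1 when bits differ
  001000
^ 011100
--------
  010100
Decimal: 8 ^ 28 = 20



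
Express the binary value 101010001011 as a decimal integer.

Sum of powers of 2 for each 1-bit:
2^0 + 2^1 + 2^3 + 2^7 + 2^9 + 2^11
= 1 + 2 + 8 + 128 + 512 + 2048
= 2699



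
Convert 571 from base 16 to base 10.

Expand by place value (powers of 16):
571 = 5 × 16^2 + 7 × 16^1 + 1 × 16^0
= 5 × 256 + 7 × 16 + 1 × 1
= 1280 + 112 + 1
= 1393



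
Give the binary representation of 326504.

Using repeated division by 2:
326504 ÷ 2 = 163252 remainder 0
163252 ÷ 2 = 81626 remainder 0
81626 ÷ 2 = 40813 remainder 0
40813 ÷ 2 = 20406 remainder 1
20406 ÷ 2 = 10203 remainder 0
10203 ÷ 2 = 5101 remainder 1
5101 ÷ 2 = 2550 remainder 1
2550 ÷ 2 = 1275 remainder 0
1275 ÷ 2 = 637 remainder 1
637 ÷ 2 = 318 remainder 1
318 ÷ 2 = 159 remainder 0
159 ÷ 2 = 79 remainder 1
79 ÷ 2 = 39 remainder 1
39 ÷ 2 = 19 remainder 1
19 ÷ 2 = 9 remainder 1
9 ÷ 2 = 4 remainder 1
4 ÷ 2 = 2 remainder 0
2 ÷ 2 = 1 remainder 0
1 ÷ 2 = 0 remainder 1
Reading remainders bottom to top: 1001111101101101000



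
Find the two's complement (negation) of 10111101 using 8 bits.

Original (sign bit 1, negative): 10111101
Step 1 - Invert all bits: 01000010
Step 2 - Add 1: 01000011
Verification: 10111101 + 01000011 = 100000000; discarding the end carry (carry out of the top bit) leaves the 8-bit value 00000000, as required for x + (-x)



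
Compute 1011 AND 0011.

AND: 1 only when both bits are 1
  1011
& 0011
------
  0011
Decimal: 11 & 3 = 3



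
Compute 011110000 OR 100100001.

OR: 1 when either bit is 1
  011110000
| 100100001
-----------
  111110001
Decimal: 240 | 289 = 497



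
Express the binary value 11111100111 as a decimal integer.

Sum of powers of 2 for each 1-bit:
2^0 + 2^1 + 2^2 + 2^5 + 2^6 + 2^7 + 2^8 + 2^9 + 2^10
= 1 + 2 + 4 + 32 + 64 + 128 + 256 + 512 + 1024
= 2023



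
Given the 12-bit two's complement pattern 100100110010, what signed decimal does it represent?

Binary: 100100110010
Sign bit: 1 (negative)
Invert: 011011001101
Add 1:  011011001110
Magnitude: 011011001110 = 1024 + 512 + 128 + 64 + 8 + 4 + 2 = 1742
Value: -1742



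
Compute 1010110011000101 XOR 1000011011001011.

XOR: 1 when bits differ
  1010110011000101
^ 1000011011001011
------------------
  0010101000001110
Decimal: 44229 ^ 34507 = 10766



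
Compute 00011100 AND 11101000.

AND: 1 only when both bits are 1
  00011100
& 11101000
----------
  00001000
Decimal: 28 & 232 = 8



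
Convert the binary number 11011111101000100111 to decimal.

Sum of powers of 2 for each 1-bit:
2^0 + 2^1 + 2^2 + 2^5 + 2^9 + 2^11 + 2^12 + 2^13 + 2^14 + 2^15 + 2^16 + 2^18 + 2^19
= 1 + 2 + 4 + 32 + 512 + 2048 + 4096 + 8192 + 16384 + 32768 + 65536 + 262144 + 524288
= 916007



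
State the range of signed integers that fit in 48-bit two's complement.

For 48-bit two's complement:
Minimum: -2^47 = -140737488355328
Maximum: 2^47 - 1 = 140737488355327



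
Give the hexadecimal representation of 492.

Using repeated division by 16 (digits 10–15 are A–F):
492 ÷ 16 = 30 remainder 12 (C)
30 ÷ 16 = 1 remainder 14 (E)
1 ÷ 16 = 0 remainder 1
Reading remainders bottom to top: 1EC



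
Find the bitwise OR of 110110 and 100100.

OR: 1 when either bit is 1
  110110
| 100100
--------
  110110
Decimal: 54 | 36 = 54



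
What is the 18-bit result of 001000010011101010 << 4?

Original: 001000010011101010 (decimal 34026)
Shift left by 4 positions
Append 4 zeros on the right and drop the 4 high bits that overflow the 18-bit width
Result: 000100111010100000 (decimal 20128)
Equivalent: 34026 << 4 = 34026 × 2^4 = 544416, truncated to 18 bits = 20128



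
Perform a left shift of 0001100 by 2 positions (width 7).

Original: 0001100 (decimal 12)
Shift left by 2 positions
Append 2 zeros on the right
Result: 0110000 (decimal 48)
Equivalent: 12 << 2 = 12 × 2^2 = 48



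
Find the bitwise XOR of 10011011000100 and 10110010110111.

XOR: 1 when bits differ
  10011011000100
^ 10110010110111
----------------
  00101001110011
Decimal: 9924 ^ 11447 = 2675



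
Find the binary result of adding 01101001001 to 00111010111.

Add column by column from the right: bit + bit + carry-in; write the sum mod 2, carry 1 when the sum is 2 or 3.
carry:  11110111110
        01101001001
+       00111010111
-------------------
       010100100000
(the carry out of the leftmost column, 0, becomes the leading bit)
Decimal check:
  01101001001 = 512 + 256 + 64 + 8 + 1 = 841
  00111010111 = 256 + 128 + 64 + 16 + 4 + 2 + 1 = 471
  841 + 471 = 1312, and 010100100000 = 1024 + 256 + 32 = 1312 ✓



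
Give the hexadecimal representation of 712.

Using repeated division by 16 (digits 10–15 are A–F):
712 ÷ 16 = 44 remainder 8
44 ÷ 16 = 2 remainder 12 (C)
2 ÷ 16 = 0 remainder 2
Reading remainders bottom to top: 2C8



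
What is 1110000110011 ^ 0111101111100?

XOR: 1 when bits differ
  1110000110011
^ 0111101111100
---------------
  1001101001111
Decimal: 7219 ^ 3964 = 4943



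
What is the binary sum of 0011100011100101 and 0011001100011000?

Add column by column from the right: bit + bit + carry-in; write the sum mod 2, carry 1 when the sum is 2 or 3.
carry:  0110000000000000
        0011100011100101
+       0011001100011000
------------------------
       00110101111111101
(the carry out of the leftmost column, 0, becomes the leading bit)
Decimal check:
  0011100011100101 = 8192 + 4096 + 2048 + 128 + 64 + 32 + 4 + 1 = 14565
  0011001100011000 = 8192 + 4096 + 512 + 256 + 16 + 8 = 13080
  14565 + 13080 = 27645, and 00110101111111101 = 16384 + 8192 + 2048 + 512 + 256 + 128 + 64 + 32 + 16 + 8 + 4 + 1 = 27645 ✓



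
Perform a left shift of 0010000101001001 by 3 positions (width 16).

Original: 0010000101001001 (decimal 8521)
Shift left by 3 positions
Append 3 zeros on the right and drop the 3 high bits that overflow the 16-bit width
Result: 0000101001001000 (decimal 2632)
Equivalent: 8521 << 3 = 8521 × 2^3 = 68168, truncated to 16 bits = 2632



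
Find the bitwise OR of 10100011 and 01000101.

OR: 1 when either bit is 1
  10100011
| 01000101
----------
  11100111
Decimal: 163 | 69 = 231



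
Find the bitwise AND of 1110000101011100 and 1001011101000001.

AND: 1 only when both bits are 1
  1110000101011100
& 1001011101000001
------------------
  1000000101000000
Decimal: 57692 & 38721 = 33088



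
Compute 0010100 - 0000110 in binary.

Method 1 - Direct subtraction (column by column from the right: bit − bit − borrow-in; if negative, add 2 and borrow 1 from the next column):
borrow: 0011100
        0010100
-       0000110
---------------
        0001110

Method 2 - Add two's complement:
Two's complement of 0000110: invert → 1111001, add 1 → 1111010
  0010100
+ 1111010
---------
 10001110  (end carry out of the top bit = 1)
Discarding the end carry: 0001110
Decimal check:
  0010100 = 16 + 4 = 20
  0000110 = 4 + 2 = 6
  20 - 6 = 14, and 0001110 = 8 + 4 + 2 = 14 ✓



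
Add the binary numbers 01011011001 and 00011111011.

Add column by column from the right: bit + bit + carry-in; write the sum mod 2, carry 1 when the sum is 2 or 3.
carry:  00111110110
        01011011001
+       00011111011
-------------------
       001111010100
(the carry out of the leftmost column, 0, becomes the leading bit)
Decimal check:
  01011011001 = 512 + 128 + 64 + 16 + 8 + 1 = 729
  00011111011 = 128 + 64 + 32 + 16 + 8 + 2 + 1 = 251
  729 + 251 = 980, and 001111010100 = 512 + 256 + 128 + 64 + 16 + 4 = 980 ✓



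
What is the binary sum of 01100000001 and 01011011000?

Add column by column from the right: bit + bit + carry-in; write the sum mod 2, carry 1 when the sum is 2 or 3.
carry:  10000000000
        01100000001
+       01011011000
-------------------
       010111011001
(the carry out of the leftmost column, 0, becomes the leading bit)
Decimal check:
  01100000001 = 512 + 256 + 1 = 769
  01011011000 = 512 + 128 + 64 + 16 + 8 = 728
  769 + 728 = 1497, and 010111011001 = 1024 + 256 + 128 + 64 + 16 + 8 + 1 = 1497 ✓



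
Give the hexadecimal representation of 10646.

Using repeated division by 16 (digits 10–15 are A–F):
10646 ÷ 16 = 665 remainder 6
665 ÷ 16 = 41 remainder 9
41 ÷ 16 = 2 remainder 9
2 ÷ 16 = 0 remainder 2
Reading remainders bottom to top: 2996



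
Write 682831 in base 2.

Using repeated division by 2:
682831 ÷ 2 = 341415 remainder 1
341415 ÷ 2 = 170707 remainder 1
170707 ÷ 2 = 85353 remainder 1
85353 ÷ 2 = 42676 remainder 1
42676 ÷ 2 = 21338 remainder 0
21338 ÷ 2 = 10669 remainder 0
10669 ÷ 2 = 5334 remainder 1
5334 ÷ 2 = 2667 remainder 0
2667 ÷ 2 = 1333 remainder 1
1333 ÷ 2 = 666 remainder 1
666 ÷ 2 = 333 remainder 0
333 ÷ 2 = 166 remainder 1
166 ÷ 2 = 83 remainder 0
83 ÷ 2 = 41 remainder 1
41 ÷ 2 = 20 remainder 1
20 ÷ 2 = 10 remainder 0
10 ÷ 2 = 5 remainder 0
5 ÷ 2 = 2 remainder 1
2 ÷ 2 = 1 remainder 0
1 ÷ 2 = 0 remainder 1
Reading remainders bottom to top: 10100110101101001111



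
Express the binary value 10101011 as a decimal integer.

Sum of powers of 2 for each 1-bit:
2^0 + 2^1 + 2^3 + 2^5 + 2^7
= 1 + 2 + 8 + 32 + 128
= 171



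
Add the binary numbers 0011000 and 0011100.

Add column by column from the right: bit + bit + carry-in; write the sum mod 2, carry 1 when the sum is 2 or 3.
carry:  0110000
        0011000
+       0011100
---------------
       00110100
(the carry out of the leftmost column, 0, becomes the leading bit)
Decimal check:
  0011000 = 16 + 8 = 24
  0011100 = 16 + 8 + 4 = 28
  24 + 28 = 52, and 00110100 = 32 + 16 + 4 = 52 ✓



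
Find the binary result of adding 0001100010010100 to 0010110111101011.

Add column by column from the right: bit + bit + carry-in; write the sum mod 2, carry 1 when the sum is 2 or 3.
carry:  0111001100000000
        0001100010010100
+       0010110111101011
------------------------
       00100011001111111
(the carry out of the leftmost column, 0, becomes the leading bit)
Decimal check:
  0001100010010100 = 4096 + 2048 + 128 + 16 + 4 = 6292
  0010110111101011 = 8192 + 2048 + 1024 + 256 + 128 + 64 + 32 + 8 + 2 + 1 = 11755
  6292 + 11755 = 18047, and 00100011001111111 = 16384 + 1024 + 512 + 64 + 32 + 16 + 8 + 4 + 2 + 1 = 18047 ✓



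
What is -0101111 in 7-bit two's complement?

Original: 0101111
Step 1 - Invert all bits: 1010000
Step 2 - Add 1: 1010001
Verification: 0101111 + 1010001 = 10000000; discarding the end carry (carry out of the top bit) leaves the 7-bit value 0000000, as required for x + (-x)



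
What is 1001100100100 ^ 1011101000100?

XOR: 1 when bits differ
  1001100100100
^ 1011101000100
---------------
  0010001100000
Decimal: 4900 ^ 5956 = 1120



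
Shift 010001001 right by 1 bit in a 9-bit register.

Original: 010001001 (decimal 137)
Shift right by 1 position
Drop the 1 low bit; fill with zero on the left
Result: 001000100 (decimal 68)
Equivalent: 137 >> 1 = 137 ÷ 2^1 = 68



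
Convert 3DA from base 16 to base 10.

Expand by place value (powers of 16):
Digit values: D = 13, A = 10
3DA = 3 × 16^2 + 13 × 16^1 + 10 × 16^0
= 3 × 256 + 13 × 16 + 10 × 1
= 768 + 208 + 10
= 986



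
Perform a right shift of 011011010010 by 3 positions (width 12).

Original: 011011010010 (decimal 1746)
Shift right by 3 positions
Drop the 3 low bits; fill with zeros on the left
Result: 000011011010 (decimal 218)
Equivalent: 1746 >> 3 = 1746 ÷ 2^3 = 218



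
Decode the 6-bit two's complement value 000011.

Binary: 000011
Sign bit: 0 (non-negative)
Read directly as an unsigned value:
000011 = 2 + 1 = 3
Value: 3



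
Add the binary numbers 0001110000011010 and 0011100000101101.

Add column by column from the right: bit + bit + carry-in; write the sum mod 2, carry 1 when the sum is 2 or 3.
carry:  0111000001110000
        0001110000011010
+       0011100000101101
------------------------
       00101010001000111
(the carry out of the leftmost column, 0, becomes the leading bit)
Decimal check:
  0001110000011010 = 4096 + 2048 + 1024 + 16 + 8 + 2 = 7194
  0011100000101101 = 8192 + 4096 + 2048 + 32 + 8 + 4 + 1 = 14381
  7194 + 14381 = 21575, and 00101010001000111 = 16384 + 4096 + 1024 + 64 + 4 + 2 + 1 = 21575 ✓



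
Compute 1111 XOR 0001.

XOR: 1 when bits differ
  1111
^ 0001
------
  1110
Decimal: 15 ^ 1 = 14



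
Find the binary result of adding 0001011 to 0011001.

Add column by column from the right: bit + bit + carry-in; write the sum mod 2, carry 1 when the sum is 2 or 3.
carry:  0110110
        0001011
+       0011001
---------------
       00100100
(the carry out of the leftmost column, 0, becomes the leading bit)
Decimal check:
  0001011 = 8 + 2 + 1 = 11
  0011001 = 16 + 8 + 1 = 25
  11 + 25 = 36, and 00100100 = 32 + 4 = 36 ✓



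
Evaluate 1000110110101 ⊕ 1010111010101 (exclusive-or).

XOR: 1 when bits differ
  1000110110101
^ 1010111010101
---------------
  0010001100000
Decimal: 4533 ^ 5589 = 1120



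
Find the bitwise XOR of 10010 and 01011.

XOR: 1 when bits differ
  10010
^ 01011
-------
  11001
Decimal: 18 ^ 11 = 25



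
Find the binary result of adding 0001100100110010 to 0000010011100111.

Add column by column from the right: bit + bit + carry-in; write the sum mod 2, carry 1 when the sum is 2 or 3.
carry:  0000001111001100
        0001100100110010
+       0000010011100111
------------------------
       00001111000011001
(the carry out of the leftmost column, 0, becomes the leading bit)
Decimal check:
  0001100100110010 = 4096 + 2048 + 256 + 32 + 16 + 2 = 6450
  0000010011100111 = 1024 + 128 + 64 + 32 + 4 + 2 + 1 = 1255
  6450 + 1255 = 7705, and 00001111000011001 = 4096 + 2048 + 1024 + 512 + 16 + 8 + 1 = 7705 ✓



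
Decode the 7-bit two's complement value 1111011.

Binary: 1111011
Sign bit: 1 (negative)
Invert: 0000100
Add 1:  0000101
Magnitude: 0000101 = 4 + 1 = 5
Value: -5



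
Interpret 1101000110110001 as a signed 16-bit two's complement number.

Binary: 1101000110110001
Sign bit: 1 (negative)
Invert: 0010111001001110
Add 1:  0010111001001111
Magnitude: 0010111001001111 = 8192 + 2048 + 1024 + 512 + 64 + 8 + 4 + 2 + 1 = 11855
Value: -11855



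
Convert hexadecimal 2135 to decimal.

Expand by place value (powers of 16):
2135 = 2 × 16^3 + 1 × 16^2 + 3 × 16^1 + 5 × 16^0
= 2 × 4096 + 1 × 256 + 3 × 16 + 5 × 1
= 8192 + 256 + 48 + 5
= 8501



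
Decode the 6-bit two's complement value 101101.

Binary: 101101
Sign bit: 1 (negative)
Invert: 010010
Add 1:  010011
Magnitude: 010011 = 16 + 2 + 1 = 19
Value: -19



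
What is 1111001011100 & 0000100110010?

AND: 1 only when both bits are 1
  1111001011100
& 0000100110010
---------------
  0000000010000
Decimal: 7772 & 306 = 16



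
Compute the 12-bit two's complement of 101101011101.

Original (sign bit 1, negative): 101101011101
Step 1 - Invert all bits: 010010100010
Step 2 - Add 1: 010010100011
Verification: 101101011101 + 010010100011 = 1000000000000; discarding the end carry (carry out of the top bit) leaves the 12-bit value 000000000000, as required for x + (-x)



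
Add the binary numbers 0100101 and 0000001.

Add column by column from the right: bit + bit + carry-in; write the sum mod 2, carry 1 when the sum is 2 or 3.
carry:  0000010
        0100101
+       0000001
---------------
       00100110
(the carry out of the leftmost column, 0, becomes the leading bit)
Decimal check:
  0100101 = 32 + 4 + 1 = 37
  0000001 = 1
  37 + 1 = 38, and 00100110 = 32 + 4 + 2 = 38 ✓



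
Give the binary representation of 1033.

Using repeated division by 2:
1033 ÷ 2 = 516 remainder 1
516 ÷ 2 = 258 remainder 0
258 ÷ 2 = 129 remainder 0
129 ÷ 2 = 64 remainder 1
64 ÷ 2 = 32 remainder 0
32 ÷ 2 = 16 remainder 0
16 ÷ 2 = 8 remainder 0
8 ÷ 2 = 4 remainder 0
4 ÷ 2 = 2 remainder 0
2 ÷ 2 = 1 remainder 0
1 ÷ 2 = 0 remainder 1
Reading remainders bottom to top: 10000001001



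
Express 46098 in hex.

Using repeated division by 16 (digits 10–15 are A–F):
46098 ÷ 16 = 2881 remainder 2
2881 ÷ 16 = 180 remainder 1
180 ÷ 16 = 11 remainder 4
11 ÷ 16 = 0 remainder 11 (B)
Reading remainders bottom to top: B412



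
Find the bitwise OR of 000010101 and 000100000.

OR: 1 when either bit is 1
  000010101
| 000100000
-----------
  000110101
Decimal: 21 | 32 = 53



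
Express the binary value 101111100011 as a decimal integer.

Sum of powers of 2 for each 1-bit:
2^0 + 2^1 + 2^5 + 2^6 + 2^7 + 2^8 + 2^9 + 2^11
= 1 + 2 + 32 + 64 + 128 + 256 + 512 + 2048
= 3043



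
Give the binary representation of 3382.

Using repeated division by 2:
3382 ÷ 2 = 1691 remainder 0
1691 ÷ 2 = 845 remainder 1
845 ÷ 2 = 422 remainder 1
422 ÷ 2 = 211 remainder 0
211 ÷ 2 = 105 remainder 1
105 ÷ 2 = 52 remainder 1
52 ÷ 2 = 26 remainder 0
26 ÷ 2 = 13 remainder 0
13 ÷ 2 = 6 remainder 1
6 ÷ 2 = 3 remainder 0
3 ÷ 2 = 1 remainder 1
1 ÷ 2 = 0 remainder 1
Reading remainders bottom to top: 110100110110



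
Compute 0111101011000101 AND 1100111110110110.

AND: 1 only when both bits are 1
  0111101011000101
& 1100111110110110
------------------
  0100101010000100
Decimal: 31429 & 53174 = 19076



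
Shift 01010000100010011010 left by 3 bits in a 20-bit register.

Original: 01010000100010011010 (decimal 329882)
Shift left by 3 positions
Append 3 zeros on the right and drop the 3 high bits that overflow the 20-bit width
Result: 10000100010011010000 (decimal 541904)
Equivalent: 329882 << 3 = 329882 × 2^3 = 2639056, truncated to 20 bits = 541904



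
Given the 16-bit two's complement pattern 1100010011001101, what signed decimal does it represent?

Binary: 1100010011001101
Sign bit: 1 (negative)
Invert: 0011101100110010
Add 1:  0011101100110011
Magnitude: 0011101100110011 = 8192 + 4096 + 2048 + 512 + 256 + 32 + 16 + 2 + 1 = 15155
Value: -15155



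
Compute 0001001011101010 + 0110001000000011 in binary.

Add column by column from the right: bit + bit + carry-in; write the sum mod 2, carry 1 when the sum is 2 or 3.
carry:  0000010000000100
        0001001011101010
+       0110001000000011
------------------------
       00111010011101101
(the carry out of the leftmost column, 0, becomes the leading bit)
Decimal check:
  0001001011101010 = 4096 + 512 + 128 + 64 + 32 + 8 + 2 = 4842
  0110001000000011 = 16384 + 8192 + 512 + 2 + 1 = 25091
  4842 + 25091 = 29933, and 00111010011101101 = 16384 + 8192 + 4096 + 1024 + 128 + 64 + 32 + 8 + 4 + 1 = 29933 ✓



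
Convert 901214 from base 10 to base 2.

Using repeated division by 2:
901214 ÷ 2 = 450607 remainder 0
450607 ÷ 2 = 225303 remainder 1
225303 ÷ 2 = 112651 remainder 1
112651 ÷ 2 = 56325 remainder 1
56325 ÷ 2 = 28162 remainder 1
28162 ÷ 2 = 14081 remainder 0
14081 ÷ 2 = 7040 remainder 1
7040 ÷ 2 = 3520 remainder 0
3520 ÷ 2 = 1760 remainder 0
1760 ÷ 2 = 880 remainder 0
880 ÷ 2 = 440 remainder 0
440 ÷ 2 = 220 remainder 0
220 ÷ 2 = 110 remainder 0
110 ÷ 2 = 55 remainder 0
55 ÷ 2 = 27 remainder 1
27 ÷ 2 = 13 remainder 1
13 ÷ 2 = 6 remainder 1
6 ÷ 2 = 3 remainder 0
3 ÷ 2 = 1 remainder 1
1 ÷ 2 = 0 remainder 1
Reading remainders bottom to top: 11011100000001011110



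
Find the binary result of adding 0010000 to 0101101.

Add column by column from the right: bit + bit + carry-in; write the sum mod 2, carry 1 when the sum is 2 or 3.
carry:  0000000
        0010000
+       0101101
---------------
       00111101
(the carry out of the leftmost column, 0, becomes the leading bit)
Decimal check:
  0010000 = 16
  0101101 = 32 + 8 + 4 + 1 = 45
  16 + 45 = 61, and 00111101 = 32 + 16 + 8 + 4 + 1 = 61 ✓



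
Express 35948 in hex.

Using repeated division by 16 (digits 10–15 are A–F):
35948 ÷ 16 = 2246 remainder 12 (C)
2246 ÷ 16 = 140 remainder 6
140 ÷ 16 = 8 remainder 12 (C)
8 ÷ 16 = 0 remainder 8
Reading remainders bottom to top: 8C6C



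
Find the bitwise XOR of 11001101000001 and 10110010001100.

XOR: 1 when bits differ
  11001101000001
^ 10110010001100
----------------
  01111111001101
Decimal: 13121 ^ 11404 = 8141



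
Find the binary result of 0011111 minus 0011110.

Method 1 - Direct subtraction (column by column from the right: bit − bit − borrow-in; if negative, add 2 and borrow 1 from the next column):
borrow: 0000000
        0011111
-       0011110
---------------
        0000001

Method 2 - Add two's complement:
Two's complement of 0011110: invert → 1100001, add 1 → 1100010
  0011111
+ 1100010
---------
 10000001  (end carry out of the top bit = 1)
Discarding the end carry: 0000001
Decimal check:
  0011111 = 16 + 8 + 4 + 2 + 1 = 31
  0011110 = 16 + 8 + 4 + 2 = 30
  31 - 30 = 1, and 0000001 = 1 ✓



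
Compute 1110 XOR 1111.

XOR: 1 when bits differ
  1110
^ 1111
------
  0001
Decimal: 14 ^ 15 = 1



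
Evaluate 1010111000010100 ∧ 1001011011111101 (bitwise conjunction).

AND: 1 only when both bits are 1
  1010111000010100
& 1001011011111101
------------------
  1000011000010100
Decimal: 44564 & 38653 = 34324



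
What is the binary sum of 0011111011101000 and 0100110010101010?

Add column by column from the right: bit + bit + carry-in; write the sum mod 2, carry 1 when the sum is 2 or 3.
carry:  1111100111010000
        0011111011101000
+       0100110010101010
------------------------
       01000101110010010
(the carry out of the leftmost column, 0, becomes the leading bit)
Decimal check:
  0011111011101000 = 8192 + 4096 + 2048 + 1024 + 512 + 128 + 64 + 32 + 8 = 16104
  0100110010101010 = 16384 + 2048 + 1024 + 128 + 32 + 8 + 2 = 19626
  16104 + 19626 = 35730, and 01000101110010010 = 32768 + 2048 + 512 + 256 + 128 + 16 + 2 = 35730 ✓



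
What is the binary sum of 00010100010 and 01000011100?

Add column by column from the right: bit + bit + carry-in; write the sum mod 2, carry 1 when the sum is 2 or 3.
carry:  00000000000
        00010100010
+       01000011100
-------------------
       001010111110
(the carry out of the leftmost column, 0, becomes the leading bit)
Decimal check:
  00010100010 = 128 + 32 + 2 = 162
  01000011100 = 512 + 16 + 8 + 4 = 540
  162 + 540 = 702, and 001010111110 = 512 + 128 + 32 + 16 + 8 + 4 + 2 = 702 ✓



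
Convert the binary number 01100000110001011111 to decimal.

Sum of powers of 2 for each 1-bit:
2^0 + 2^1 + 2^2 + 2^3 + 2^4 + 2^6 + 2^10 + 2^11 + 2^17 + 2^18
= 1 + 2 + 4 + 8 + 16 + 64 + 1024 + 2048 + 131072 + 262144
= 396383



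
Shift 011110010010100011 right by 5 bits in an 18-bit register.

Original: 011110010010100011 (decimal 124067)
Shift right by 5 positions
Drop the 5 low bits; fill with zeros on the left
Result: 000000111100100101 (decimal 3877)
Equivalent: 124067 >> 5 = 124067 ÷ 2^5 = 3877



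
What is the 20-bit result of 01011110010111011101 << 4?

Original: 01011110010111011101 (decimal 386525)
Shift left by 4 positions
Append 4 zeros on the right and drop the 4 high bits that overflow the 20-bit width
Result: 11100101110111010000 (decimal 941520)
Equivalent: 386525 << 4 = 386525 × 2^4 = 6184400, truncated to 20 bits = 941520



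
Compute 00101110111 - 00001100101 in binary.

Method 1 - Direct subtraction (column by column from the right: bit − bit − borrow-in; if negative, add 2 and borrow 1 from the next column):
borrow: 00000000000
        00101110111
-       00001100101
-------------------
        00100010010

Method 2 - Add two's complement:
Two's complement of 00001100101: invert → 11110011010, add 1 → 11110011011
  00101110111
+ 11110011011
-------------
 100100010010  (end carry out of the top bit = 1)
Discarding the end carry: 00100010010
Decimal check:
  00101110111 = 256 + 64 + 32 + 16 + 4 + 2 + 1 = 375
  00001100101 = 64 + 32 + 4 + 1 = 101
  375 - 101 = 274, and 00100010010 = 256 + 16 + 2 = 274 ✓



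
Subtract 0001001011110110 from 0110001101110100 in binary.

Method 1 - Direct subtraction (column by column from the right: bit − bit − borrow-in; if negative, add 2 and borrow 1 from the next column):
borrow: 0010000111111100
        0110001101110100
-       0001001011110110
------------------------
        0101000001111110

Method 2 - Add two's complement:
Two's complement of 0001001011110110: invert → 1110110100001001, add 1 → 1110110100001010
  0110001101110100
+ 1110110100001010
------------------
 10101000001111110  (end carry out of the top bit = 1)
Discarding the end carry: 0101000001111110
Decimal check:
  0110001101110100 = 16384 + 8192 + 512 + 256 + 64 + 32 + 16 + 4 = 25460
  0001001011110110 = 4096 + 512 + 128 + 64 + 32 + 16 + 4 + 2 = 4854
  25460 - 4854 = 20606, and 0101000001111110 = 16384 + 4096 + 64 + 32 + 16 + 8 + 4 + 2 = 20606 ✓

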